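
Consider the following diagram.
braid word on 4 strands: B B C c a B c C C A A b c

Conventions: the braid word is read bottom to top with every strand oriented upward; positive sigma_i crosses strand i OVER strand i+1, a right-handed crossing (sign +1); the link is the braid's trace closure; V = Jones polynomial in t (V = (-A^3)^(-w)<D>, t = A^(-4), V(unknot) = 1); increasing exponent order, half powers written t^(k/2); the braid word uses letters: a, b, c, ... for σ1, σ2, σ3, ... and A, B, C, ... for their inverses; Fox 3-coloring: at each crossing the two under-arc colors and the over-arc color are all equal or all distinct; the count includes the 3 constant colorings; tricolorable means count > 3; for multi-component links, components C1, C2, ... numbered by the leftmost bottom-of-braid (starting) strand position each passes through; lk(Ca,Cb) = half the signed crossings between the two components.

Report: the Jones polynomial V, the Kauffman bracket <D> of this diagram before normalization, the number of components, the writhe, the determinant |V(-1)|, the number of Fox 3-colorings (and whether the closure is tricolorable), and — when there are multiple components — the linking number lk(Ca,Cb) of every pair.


V(t) = -t^-6 + t^-5 - t^-4 + 2t^-3 - t^-2 + t^-1
bracket: -A^-5 + A^-1 - 2A^3 + A^7 - A^11 + A^15, w = -3
1 component, writhe -3, over 13 crossings
det 7, colorings 3 of 3^13 — not tricolorable
observation: w = -3 (over 13 crossings) is diagram-only; (-A^3)^(3) removes it from V


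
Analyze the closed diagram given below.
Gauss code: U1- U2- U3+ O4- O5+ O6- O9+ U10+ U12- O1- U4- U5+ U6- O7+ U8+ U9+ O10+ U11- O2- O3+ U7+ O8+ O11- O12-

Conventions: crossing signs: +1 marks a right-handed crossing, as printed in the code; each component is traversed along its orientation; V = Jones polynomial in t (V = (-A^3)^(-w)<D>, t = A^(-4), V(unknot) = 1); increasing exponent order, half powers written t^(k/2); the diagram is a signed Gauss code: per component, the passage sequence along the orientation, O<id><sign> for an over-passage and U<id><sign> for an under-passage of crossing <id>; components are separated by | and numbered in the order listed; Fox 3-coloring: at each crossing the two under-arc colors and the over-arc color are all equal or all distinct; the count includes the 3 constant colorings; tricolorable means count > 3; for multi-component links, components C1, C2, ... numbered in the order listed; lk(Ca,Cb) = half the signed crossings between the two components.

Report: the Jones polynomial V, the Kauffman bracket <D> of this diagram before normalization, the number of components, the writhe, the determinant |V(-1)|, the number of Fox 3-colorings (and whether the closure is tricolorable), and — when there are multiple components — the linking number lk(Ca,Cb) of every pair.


Jones polynomial: V(t) = -t^-3 + 2t^-2 - 2t^-1 + 3 - 2t + 2t^2 - t^3
<D> = -A^-12 + 2A^-8 - 2A^-4 + 3 - 2A^4 + 2A^8 - A^12; writhe 0
components 1, writhe 0 (12 crossings)
3-colorings: 3 of 3^12, det 13 — not tricolorable
note: palindromic: swapping t for 1/t fixes V


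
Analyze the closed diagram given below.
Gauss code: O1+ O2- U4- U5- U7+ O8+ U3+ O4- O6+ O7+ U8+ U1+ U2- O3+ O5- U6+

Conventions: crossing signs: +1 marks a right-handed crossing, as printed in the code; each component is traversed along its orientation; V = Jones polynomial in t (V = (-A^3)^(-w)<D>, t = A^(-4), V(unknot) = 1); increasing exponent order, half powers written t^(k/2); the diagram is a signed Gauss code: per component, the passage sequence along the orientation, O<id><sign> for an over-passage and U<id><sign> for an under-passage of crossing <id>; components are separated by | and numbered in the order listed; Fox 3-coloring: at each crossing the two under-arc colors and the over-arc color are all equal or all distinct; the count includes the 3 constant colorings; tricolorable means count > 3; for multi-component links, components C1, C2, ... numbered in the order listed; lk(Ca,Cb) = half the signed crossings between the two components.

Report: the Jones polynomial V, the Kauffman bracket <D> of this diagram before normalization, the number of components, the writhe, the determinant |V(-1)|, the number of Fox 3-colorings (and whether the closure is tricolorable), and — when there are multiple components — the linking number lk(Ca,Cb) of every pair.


Jones polynomial: V(t) = t + t^3 - t^4
<D> = -A^-10 + A^-6 + A^2; writhe +2
components 1, writhe +2 (8 crossings)
3-colorings: 9 of 3^8, det 3 — tricolorable
note: V spans 3 powers of t: at least 3 crossings in any diagram


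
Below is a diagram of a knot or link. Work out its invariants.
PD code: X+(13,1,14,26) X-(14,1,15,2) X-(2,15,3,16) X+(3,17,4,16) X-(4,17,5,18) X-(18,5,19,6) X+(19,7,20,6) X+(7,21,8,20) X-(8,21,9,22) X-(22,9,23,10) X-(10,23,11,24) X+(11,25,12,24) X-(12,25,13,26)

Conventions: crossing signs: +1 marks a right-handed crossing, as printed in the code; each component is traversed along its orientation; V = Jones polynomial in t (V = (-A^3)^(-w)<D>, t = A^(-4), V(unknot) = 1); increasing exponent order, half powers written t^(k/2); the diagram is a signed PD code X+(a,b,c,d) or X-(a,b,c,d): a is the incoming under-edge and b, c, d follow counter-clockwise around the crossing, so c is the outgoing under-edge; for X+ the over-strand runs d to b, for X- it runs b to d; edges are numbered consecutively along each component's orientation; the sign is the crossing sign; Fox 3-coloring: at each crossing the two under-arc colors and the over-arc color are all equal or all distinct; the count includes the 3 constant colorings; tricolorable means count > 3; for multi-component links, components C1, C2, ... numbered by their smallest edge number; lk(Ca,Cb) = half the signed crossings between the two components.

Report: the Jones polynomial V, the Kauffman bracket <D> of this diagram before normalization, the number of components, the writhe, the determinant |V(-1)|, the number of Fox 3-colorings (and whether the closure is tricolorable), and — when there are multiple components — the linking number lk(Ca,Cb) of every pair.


V = -t^-4 + t^-3 + t^-1
<D> = -A^-5 - A^3 + A^7 (w = -3)
1 component over 13 crossings, w = -3
9 Fox colorings among 3^13, |V(-1)| = 3: tricolorable
why: det 3 = |V(-1)|; divisible by 3, so tricolorable


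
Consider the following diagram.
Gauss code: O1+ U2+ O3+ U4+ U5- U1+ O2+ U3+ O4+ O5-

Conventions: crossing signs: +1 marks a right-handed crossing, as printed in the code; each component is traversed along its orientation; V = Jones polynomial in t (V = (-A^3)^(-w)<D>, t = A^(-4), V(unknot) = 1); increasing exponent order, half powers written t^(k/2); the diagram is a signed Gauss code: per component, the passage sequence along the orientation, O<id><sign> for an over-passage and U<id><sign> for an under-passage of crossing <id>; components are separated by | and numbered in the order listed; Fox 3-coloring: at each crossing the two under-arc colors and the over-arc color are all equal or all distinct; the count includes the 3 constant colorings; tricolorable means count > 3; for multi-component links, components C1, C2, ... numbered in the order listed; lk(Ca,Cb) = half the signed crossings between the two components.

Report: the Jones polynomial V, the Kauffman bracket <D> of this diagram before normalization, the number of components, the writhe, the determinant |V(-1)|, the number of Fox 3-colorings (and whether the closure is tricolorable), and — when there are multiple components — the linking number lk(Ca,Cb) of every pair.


V(t) = t + t^3 - t^4
bracket: A^-7 - A^-3 - A^5, w = +3
1 component, writhe +3, over 5 crossings
det 3, colorings 9 of 3^5 — tricolorable
observation: V spans 3 powers of t: at least 3 crossings in any diagram


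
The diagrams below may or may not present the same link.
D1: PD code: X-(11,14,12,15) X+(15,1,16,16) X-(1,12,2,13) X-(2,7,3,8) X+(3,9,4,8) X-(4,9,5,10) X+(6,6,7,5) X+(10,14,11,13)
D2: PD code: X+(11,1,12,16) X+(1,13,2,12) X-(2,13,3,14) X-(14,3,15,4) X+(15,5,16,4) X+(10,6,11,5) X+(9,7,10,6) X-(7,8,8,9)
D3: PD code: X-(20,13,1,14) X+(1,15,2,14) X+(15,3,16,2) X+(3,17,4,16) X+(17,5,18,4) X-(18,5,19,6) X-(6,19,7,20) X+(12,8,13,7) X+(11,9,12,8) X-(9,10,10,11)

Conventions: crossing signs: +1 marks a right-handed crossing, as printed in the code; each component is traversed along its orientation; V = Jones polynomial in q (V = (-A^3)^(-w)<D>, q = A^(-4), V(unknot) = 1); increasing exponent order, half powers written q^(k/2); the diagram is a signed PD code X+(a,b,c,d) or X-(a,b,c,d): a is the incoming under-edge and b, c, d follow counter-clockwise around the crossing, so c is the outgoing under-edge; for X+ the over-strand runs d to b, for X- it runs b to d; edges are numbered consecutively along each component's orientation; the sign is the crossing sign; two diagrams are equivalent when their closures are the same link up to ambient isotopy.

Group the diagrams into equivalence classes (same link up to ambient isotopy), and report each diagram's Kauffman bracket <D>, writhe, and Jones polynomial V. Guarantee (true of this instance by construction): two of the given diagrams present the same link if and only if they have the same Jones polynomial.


classes: {D1, D2, D3}
V(D1) = 1  [8 crossings, <D> = 1, w = 0]
D2 (bracket A^6; 8 crossings at w = +2): V = 1
V(D3) = 1  (w +2, c 10, <D> = A^6)
insight: one V(q) for all 3 diagrams — one class (guaranteed)


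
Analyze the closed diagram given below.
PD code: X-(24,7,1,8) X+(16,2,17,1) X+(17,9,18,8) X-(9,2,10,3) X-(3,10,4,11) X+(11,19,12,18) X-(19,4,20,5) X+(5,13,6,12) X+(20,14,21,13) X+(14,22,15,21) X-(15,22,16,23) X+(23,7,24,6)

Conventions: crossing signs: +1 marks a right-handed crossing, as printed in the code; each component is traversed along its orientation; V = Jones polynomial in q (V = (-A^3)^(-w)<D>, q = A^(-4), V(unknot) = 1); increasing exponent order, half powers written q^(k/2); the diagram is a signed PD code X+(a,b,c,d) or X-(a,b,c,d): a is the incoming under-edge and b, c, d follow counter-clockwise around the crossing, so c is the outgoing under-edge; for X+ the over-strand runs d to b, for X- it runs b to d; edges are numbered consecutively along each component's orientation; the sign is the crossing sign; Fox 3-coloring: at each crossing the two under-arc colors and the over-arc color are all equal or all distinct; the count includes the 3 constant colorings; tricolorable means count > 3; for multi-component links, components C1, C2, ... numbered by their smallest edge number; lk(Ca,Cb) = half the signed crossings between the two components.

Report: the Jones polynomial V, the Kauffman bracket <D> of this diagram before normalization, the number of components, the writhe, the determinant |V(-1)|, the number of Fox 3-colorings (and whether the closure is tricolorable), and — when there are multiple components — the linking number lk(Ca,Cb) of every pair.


V = -q^-1 + 2 - q + 2q^2 - q^3 + q^4 - q^5
<D> = -A^-14 + A^-10 - A^-6 + 2A^-2 - A^2 + 2A^6 - A^10 (w = +2)
1 component over 12 crossings, w = +2
9 Fox colorings among 3^12, |V(-1)| = 9: tricolorable
why: V spans 6 powers of q: at least 6 crossings in any diagram


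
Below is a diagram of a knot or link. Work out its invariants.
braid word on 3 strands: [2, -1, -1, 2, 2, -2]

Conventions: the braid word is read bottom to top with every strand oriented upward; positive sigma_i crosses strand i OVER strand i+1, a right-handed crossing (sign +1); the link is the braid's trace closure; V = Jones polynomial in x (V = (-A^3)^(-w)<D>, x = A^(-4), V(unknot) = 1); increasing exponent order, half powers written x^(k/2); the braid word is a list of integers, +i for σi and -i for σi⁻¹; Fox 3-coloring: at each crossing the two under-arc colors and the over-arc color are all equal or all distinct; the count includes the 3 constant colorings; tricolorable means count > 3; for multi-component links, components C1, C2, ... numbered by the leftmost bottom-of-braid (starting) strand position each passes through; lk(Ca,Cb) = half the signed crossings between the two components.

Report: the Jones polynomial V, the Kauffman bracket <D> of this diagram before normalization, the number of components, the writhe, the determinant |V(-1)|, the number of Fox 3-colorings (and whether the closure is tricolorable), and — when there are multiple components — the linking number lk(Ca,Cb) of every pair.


V = x^-2 + 2 + x^2
<D> = A^-8 + 2 + A^8 (w = 0)
3 components over 6 crossings, w = 0
lk(C1,C2): 0
lk(C1,C3) = -1
linking number lk(C2,C3) = +1
3 Fox colorings among 3^6, |V(-1)| = 4: not tricolorable
why: palindromic: swapping x for 1/x fixes V


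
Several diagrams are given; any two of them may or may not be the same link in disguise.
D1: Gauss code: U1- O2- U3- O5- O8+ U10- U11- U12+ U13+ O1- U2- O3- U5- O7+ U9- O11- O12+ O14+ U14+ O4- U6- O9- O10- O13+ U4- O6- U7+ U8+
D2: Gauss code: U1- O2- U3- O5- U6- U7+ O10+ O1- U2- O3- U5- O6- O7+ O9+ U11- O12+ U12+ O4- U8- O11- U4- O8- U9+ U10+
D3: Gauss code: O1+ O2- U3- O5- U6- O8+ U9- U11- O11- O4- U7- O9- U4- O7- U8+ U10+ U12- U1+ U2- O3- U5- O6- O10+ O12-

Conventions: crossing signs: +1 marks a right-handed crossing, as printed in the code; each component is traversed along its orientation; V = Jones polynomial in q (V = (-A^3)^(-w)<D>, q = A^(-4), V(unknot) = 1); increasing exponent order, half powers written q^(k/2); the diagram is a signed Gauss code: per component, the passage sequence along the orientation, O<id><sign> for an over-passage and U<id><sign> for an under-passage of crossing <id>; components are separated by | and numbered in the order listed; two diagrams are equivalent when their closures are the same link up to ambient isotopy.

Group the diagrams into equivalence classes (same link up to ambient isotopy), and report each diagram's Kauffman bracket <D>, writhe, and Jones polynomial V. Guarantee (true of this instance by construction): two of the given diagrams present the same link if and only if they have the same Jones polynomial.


grouping into links: {D1, D2, D3}
V(D1) = q^-8 - 2q^-7 + q^-6 - 2q^-5 + 2q^-4 + q^-2  (w -4, c 14, <D> = A^-4 + 2A^4 - 2A^8 + A^12 - 2A^16 + A^20)
D2 (bracket A^-4 + 2A^4 - 2A^8 + A^12 - 2A^16 + A^20; 12 crossings at w = -4): V = q^-8 - 2q^-7 + q^-6 - 2q^-5 + 2q^-4 + q^-2
V(D3) = q^-8 - 2q^-7 + q^-6 - 2q^-5 + 2q^-4 + q^-2  (w -6, c 12, <D> = A^-10 + 2A^-2 - 2A^2 + A^6 - 2A^10 + A^14)
key observation: all 3 diagrams share one V(q), hence one class


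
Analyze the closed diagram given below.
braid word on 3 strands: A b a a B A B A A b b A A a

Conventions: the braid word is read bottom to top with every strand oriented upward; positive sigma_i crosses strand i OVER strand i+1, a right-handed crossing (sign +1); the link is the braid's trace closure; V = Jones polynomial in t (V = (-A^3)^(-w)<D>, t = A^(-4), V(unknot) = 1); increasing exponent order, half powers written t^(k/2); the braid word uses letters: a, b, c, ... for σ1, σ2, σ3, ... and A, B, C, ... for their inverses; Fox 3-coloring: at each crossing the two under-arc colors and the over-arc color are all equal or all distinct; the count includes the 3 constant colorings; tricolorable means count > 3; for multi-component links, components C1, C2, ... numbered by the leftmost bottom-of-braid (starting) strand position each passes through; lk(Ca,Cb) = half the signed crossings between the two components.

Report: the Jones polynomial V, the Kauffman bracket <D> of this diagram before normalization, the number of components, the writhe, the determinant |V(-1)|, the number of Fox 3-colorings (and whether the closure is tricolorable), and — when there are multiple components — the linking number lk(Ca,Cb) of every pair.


V = -t^-6 + 2t^-5 - 4t^-4 + 5t^-3 - 4t^-2 + 5t^-1 - 3 + 2t - t^2
<D> = -A^-14 + 2A^-10 - 3A^-6 + 5A^-2 - 4A^2 + 5A^6 - 4A^10 + 2A^14 - A^18 (w = -2)
1 component over 14 crossings, w = -2
9 Fox colorings among 3^14, |V(-1)| = 27: tricolorable
why: free reduction leaves σ1⁻¹ σ2 σ1 σ1 σ2⁻¹ σ1⁻¹ σ2⁻¹ σ1⁻¹ σ1⁻¹ σ2 σ2 σ1⁻¹ of the original 14 letters


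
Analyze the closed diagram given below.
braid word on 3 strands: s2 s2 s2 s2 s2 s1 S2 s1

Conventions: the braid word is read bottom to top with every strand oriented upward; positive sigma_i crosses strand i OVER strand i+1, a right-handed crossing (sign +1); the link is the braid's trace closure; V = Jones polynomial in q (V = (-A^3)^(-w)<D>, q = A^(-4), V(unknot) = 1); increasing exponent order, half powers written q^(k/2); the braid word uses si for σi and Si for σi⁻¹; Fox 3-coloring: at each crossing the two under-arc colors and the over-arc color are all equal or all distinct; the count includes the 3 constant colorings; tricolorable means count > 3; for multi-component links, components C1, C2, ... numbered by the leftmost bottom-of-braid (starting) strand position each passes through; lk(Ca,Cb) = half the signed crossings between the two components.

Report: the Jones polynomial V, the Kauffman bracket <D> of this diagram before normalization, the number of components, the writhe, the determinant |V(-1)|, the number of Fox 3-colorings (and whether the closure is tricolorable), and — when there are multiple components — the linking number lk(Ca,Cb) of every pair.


Jones polynomial: V(q) = q^2 - q^3 + 2q^4 - 2q^5 + 3q^6 - 2q^7 + q^8 - q^9
<D> = -A^-18 + A^-14 - 2A^-10 + 3A^-6 - 2A^-2 + 2A^2 - A^6 + A^10; writhe +6
components 1, writhe +6 (8 crossings)
3-colorings: 3 of 3^8, det 13 — not tricolorable
note: w = +6 (over 8 crossings) is diagram-only; (-A^3)^(-6) removes it from V


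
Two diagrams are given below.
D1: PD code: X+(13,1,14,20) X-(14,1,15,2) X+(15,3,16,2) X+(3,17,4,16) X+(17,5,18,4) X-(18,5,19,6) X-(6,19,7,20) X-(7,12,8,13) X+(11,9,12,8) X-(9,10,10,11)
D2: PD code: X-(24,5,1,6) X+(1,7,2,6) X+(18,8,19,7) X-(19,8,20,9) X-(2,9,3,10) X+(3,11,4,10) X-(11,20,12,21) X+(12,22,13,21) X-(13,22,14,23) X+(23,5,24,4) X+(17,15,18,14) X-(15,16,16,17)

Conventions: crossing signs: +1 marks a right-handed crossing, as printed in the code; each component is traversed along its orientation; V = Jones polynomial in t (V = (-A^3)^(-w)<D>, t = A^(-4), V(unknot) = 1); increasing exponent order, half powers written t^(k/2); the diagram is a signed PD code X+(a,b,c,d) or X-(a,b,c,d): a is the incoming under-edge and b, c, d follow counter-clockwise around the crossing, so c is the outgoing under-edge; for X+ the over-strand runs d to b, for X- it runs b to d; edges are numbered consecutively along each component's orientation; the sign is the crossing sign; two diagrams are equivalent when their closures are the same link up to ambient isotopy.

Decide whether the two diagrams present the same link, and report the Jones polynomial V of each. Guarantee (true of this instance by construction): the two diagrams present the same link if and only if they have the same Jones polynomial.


equivalent: yes
V(D1) = 1  (w 0, c 10, <D> = 1)
V(D2) = 1  (w 0, c 12, <D> = 1)
why: from 10 to 12 crossings by R-moves: one link, two diagrams


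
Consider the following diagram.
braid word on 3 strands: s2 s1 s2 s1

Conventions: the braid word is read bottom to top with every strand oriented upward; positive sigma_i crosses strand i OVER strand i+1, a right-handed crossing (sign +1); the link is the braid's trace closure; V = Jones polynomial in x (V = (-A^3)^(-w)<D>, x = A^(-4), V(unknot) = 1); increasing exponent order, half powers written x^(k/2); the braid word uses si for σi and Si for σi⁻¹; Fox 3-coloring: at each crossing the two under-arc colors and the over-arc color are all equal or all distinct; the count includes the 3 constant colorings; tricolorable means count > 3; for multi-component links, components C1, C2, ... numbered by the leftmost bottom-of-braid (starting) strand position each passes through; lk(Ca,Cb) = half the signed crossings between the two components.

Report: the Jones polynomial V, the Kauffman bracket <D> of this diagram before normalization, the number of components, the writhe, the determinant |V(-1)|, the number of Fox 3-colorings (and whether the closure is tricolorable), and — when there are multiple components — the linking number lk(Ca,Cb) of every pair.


V(x) = x + x^3 - x^4
bracket: -A^-4 + 1 + A^8, w = +4
1 component, writhe +4, over 4 crossings
det 3, colorings 9 of 3^4 — tricolorable
observation: |V(-1)| = 3: so tricolorable, since 3 divides 3


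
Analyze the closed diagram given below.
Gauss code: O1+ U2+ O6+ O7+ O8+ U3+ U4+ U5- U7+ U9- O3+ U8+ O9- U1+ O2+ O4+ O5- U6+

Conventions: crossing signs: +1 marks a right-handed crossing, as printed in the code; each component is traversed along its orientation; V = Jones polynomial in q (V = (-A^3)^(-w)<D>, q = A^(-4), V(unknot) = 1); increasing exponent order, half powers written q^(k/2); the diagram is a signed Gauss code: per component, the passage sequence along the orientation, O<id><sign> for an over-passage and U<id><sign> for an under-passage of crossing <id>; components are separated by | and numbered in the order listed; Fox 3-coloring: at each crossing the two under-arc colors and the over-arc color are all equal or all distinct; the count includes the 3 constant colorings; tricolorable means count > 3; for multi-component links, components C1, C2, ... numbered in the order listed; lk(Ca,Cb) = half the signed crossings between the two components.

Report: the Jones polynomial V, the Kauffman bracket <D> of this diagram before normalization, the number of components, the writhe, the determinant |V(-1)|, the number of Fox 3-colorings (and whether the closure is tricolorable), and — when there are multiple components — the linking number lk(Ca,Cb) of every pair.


Jones polynomial: V(q) = q + q^3 - q^4
<D> = A^-1 - A^3 - A^11; writhe +5
components 1, writhe +5 (9 crossings)
3-colorings: 9 of 3^9, det 3 — tricolorable
note: w = +5 shifts under R1 moves; the (-A^3)^(-5) factor cancels that in V


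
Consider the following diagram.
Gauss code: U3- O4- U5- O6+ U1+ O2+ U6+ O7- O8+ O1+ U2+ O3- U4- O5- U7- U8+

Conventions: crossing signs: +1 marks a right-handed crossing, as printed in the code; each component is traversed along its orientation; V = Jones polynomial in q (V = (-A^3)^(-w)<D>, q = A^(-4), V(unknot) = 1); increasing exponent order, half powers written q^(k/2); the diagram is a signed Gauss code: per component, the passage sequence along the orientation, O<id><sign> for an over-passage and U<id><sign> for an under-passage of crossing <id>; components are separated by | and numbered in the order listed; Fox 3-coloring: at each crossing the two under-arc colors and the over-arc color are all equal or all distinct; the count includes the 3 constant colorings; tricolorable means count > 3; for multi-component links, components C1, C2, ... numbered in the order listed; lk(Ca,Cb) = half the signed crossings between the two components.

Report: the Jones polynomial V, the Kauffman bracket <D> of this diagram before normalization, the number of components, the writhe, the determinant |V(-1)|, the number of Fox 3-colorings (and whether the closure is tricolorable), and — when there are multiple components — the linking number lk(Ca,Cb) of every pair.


V = -q^-3 + q^-2 - q^-1 + 3 - q + q^2 - q^3
<D> = -A^-12 + A^-8 - A^-4 + 3 - A^4 + A^8 - A^12 (w = 0)
1 component over 8 crossings, w = 0
27 Fox colorings among 3^8, |V(-1)| = 9: tricolorable
why: V spans 6 powers of q: at least 6 crossings in any diagram


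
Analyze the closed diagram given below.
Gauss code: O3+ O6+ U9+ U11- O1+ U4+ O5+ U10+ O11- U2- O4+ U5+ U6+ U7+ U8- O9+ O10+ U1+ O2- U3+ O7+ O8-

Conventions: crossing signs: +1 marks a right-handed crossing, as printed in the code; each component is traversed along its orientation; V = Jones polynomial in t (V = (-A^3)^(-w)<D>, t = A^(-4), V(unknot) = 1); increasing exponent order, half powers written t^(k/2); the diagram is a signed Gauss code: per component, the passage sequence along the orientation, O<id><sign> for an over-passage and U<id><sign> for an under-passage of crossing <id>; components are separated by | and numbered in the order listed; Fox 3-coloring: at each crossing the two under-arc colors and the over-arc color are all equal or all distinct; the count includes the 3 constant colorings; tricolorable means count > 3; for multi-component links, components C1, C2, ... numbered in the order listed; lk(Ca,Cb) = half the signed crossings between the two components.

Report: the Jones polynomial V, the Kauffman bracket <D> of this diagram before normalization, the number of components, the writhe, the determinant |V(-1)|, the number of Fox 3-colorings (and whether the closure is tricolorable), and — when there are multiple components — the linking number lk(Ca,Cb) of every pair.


V(t) = 2t - 2t^2 + 3t^3 - 3t^4 + 2t^5 - 2t^6 + t^7
bracket: -A^-13 + 2A^-9 - 2A^-5 + 3A^-1 - 3A^3 + 2A^7 - 2A^11, w = +5
1 component, writhe +5, over 11 crossings
det 15, colorings 9 of 3^11 — tricolorable
observation: V spans 6 powers of t: at least 6 crossings in any diagram


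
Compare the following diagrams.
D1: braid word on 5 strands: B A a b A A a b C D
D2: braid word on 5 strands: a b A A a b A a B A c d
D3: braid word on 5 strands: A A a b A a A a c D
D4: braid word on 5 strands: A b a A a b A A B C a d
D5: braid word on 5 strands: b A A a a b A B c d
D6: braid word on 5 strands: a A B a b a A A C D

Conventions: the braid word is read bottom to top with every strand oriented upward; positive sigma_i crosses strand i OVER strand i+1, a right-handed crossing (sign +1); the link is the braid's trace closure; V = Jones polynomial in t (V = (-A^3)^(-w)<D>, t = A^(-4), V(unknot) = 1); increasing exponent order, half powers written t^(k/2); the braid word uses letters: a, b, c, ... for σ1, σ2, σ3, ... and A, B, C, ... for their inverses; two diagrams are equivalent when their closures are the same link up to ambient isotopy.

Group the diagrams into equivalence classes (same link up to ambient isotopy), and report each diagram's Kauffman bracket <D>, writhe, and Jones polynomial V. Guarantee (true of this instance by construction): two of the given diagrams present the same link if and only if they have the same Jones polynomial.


classes: {D1, D2, D3, D4, D5, D6}
V(D1) = 1  [10 crossings, <D> = A^-6, w = -2]
V(D2) = 1  [12 crossings, <D> = A^6, w = +2]
V(D3) = 1  (w 0, c 10, <D> = 1)
V(D4) = 1  (w 0, c 12, <D> = 1)
V(D5) = 1  [10 crossings, <D> = A^6, w = +2]
V(D6) = 1  [10 crossings, <D> = A^-6, w = -2]
note: one V(t) for all 6 diagrams — one class (guaranteed)


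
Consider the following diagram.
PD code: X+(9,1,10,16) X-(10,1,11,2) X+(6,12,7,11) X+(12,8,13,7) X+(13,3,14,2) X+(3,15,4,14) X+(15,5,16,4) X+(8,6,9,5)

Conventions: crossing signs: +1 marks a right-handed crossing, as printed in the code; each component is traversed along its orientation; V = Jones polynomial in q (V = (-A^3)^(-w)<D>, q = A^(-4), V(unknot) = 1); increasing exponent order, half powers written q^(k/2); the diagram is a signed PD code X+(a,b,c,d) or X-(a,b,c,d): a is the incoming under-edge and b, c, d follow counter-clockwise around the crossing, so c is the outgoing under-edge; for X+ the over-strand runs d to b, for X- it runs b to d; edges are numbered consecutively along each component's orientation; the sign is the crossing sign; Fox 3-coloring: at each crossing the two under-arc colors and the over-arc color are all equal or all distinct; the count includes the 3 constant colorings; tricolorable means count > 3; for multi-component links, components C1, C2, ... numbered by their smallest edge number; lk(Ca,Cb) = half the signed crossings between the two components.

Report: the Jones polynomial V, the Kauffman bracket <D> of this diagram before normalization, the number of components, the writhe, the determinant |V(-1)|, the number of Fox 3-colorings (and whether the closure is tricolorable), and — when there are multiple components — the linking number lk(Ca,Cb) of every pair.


V(q) = q^2 + 2q^4 - 2q^5 + q^6 - 2q^7 + q^8
bracket: A^-14 - 2A^-10 + A^-6 - 2A^-2 + 2A^2 + A^10, w = +6
1 component, writhe +6, over 8 crossings
det 9, colorings 27 of 3^8 — tricolorable
observation: V spans 6 powers of q: at least 6 crossings in any diagram


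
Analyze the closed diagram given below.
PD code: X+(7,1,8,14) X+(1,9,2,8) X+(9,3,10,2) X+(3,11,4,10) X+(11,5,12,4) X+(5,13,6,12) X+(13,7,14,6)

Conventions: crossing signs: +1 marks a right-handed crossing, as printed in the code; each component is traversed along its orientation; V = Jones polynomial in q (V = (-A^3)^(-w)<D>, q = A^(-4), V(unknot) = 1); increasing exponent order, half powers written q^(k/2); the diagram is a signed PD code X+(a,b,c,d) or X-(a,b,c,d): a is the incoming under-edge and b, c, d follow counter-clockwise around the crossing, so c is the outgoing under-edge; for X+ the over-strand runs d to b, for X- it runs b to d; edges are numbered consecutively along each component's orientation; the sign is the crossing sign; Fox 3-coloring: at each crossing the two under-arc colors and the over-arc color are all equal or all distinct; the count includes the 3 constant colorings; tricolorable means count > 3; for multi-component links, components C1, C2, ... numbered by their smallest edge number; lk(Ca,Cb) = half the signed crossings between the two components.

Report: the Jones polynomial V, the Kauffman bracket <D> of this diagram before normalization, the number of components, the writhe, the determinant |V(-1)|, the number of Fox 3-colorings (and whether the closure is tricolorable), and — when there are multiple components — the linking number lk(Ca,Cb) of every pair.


V(q) = q^3 + q^5 - q^6 + q^7 - q^8 + q^9 - q^10
bracket: A^-19 - A^-15 + A^-11 - A^-7 + A^-3 - A - A^9, w = +7
1 component, writhe +7, over 7 crossings
det 7, colorings 3 of 3^7 — not tricolorable
observation: w = +7 (over 7 crossings) is diagram-only; (-A^3)^(-7) removes it from V


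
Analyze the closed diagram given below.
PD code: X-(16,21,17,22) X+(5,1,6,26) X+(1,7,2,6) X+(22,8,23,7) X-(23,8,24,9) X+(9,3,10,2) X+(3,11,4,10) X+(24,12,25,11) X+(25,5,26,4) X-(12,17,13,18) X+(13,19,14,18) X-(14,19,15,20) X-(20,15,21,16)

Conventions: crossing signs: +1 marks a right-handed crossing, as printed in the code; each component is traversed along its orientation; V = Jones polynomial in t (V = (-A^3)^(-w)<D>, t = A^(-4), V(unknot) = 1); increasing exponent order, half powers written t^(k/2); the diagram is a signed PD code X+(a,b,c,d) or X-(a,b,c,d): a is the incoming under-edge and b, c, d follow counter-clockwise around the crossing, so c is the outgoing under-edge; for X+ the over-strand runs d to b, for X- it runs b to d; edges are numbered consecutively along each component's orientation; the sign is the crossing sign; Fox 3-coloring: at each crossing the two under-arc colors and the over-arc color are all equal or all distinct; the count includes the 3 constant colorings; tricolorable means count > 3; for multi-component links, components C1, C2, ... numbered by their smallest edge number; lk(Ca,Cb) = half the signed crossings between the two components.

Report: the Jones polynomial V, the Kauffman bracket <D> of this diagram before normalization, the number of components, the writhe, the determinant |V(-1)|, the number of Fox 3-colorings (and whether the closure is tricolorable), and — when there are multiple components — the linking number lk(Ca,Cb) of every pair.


V = -t^-2 + t^-1 - 1 + 3t - 2t^2 + 3t^3 - 2t^4 + t^5 - t^6
<D> = A^-15 - A^-11 + 2A^-7 - 3A^-3 + 2A - 3A^5 + A^9 - A^13 + A^17 (w = +3)
1 component over 13 crossings, w = +3
9 Fox colorings among 3^13, |V(-1)| = 15: tricolorable
why: |V(-1)| = 15: so tricolorable, since 3 divides 15


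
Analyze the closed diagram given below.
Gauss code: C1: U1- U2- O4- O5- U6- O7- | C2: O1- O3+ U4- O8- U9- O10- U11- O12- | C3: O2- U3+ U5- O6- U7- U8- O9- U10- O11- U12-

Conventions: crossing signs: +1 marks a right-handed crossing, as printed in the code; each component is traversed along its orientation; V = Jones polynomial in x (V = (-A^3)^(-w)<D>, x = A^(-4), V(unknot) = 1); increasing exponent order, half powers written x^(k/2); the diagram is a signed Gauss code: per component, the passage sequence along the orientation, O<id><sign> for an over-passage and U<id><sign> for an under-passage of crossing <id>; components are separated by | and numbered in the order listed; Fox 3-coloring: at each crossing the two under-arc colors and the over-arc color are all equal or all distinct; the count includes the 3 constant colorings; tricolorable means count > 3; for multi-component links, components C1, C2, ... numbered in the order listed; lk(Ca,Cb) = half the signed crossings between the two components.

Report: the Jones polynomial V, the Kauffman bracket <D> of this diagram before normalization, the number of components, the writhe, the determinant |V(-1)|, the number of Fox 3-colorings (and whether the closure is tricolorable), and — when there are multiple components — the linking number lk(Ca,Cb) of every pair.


V(x) = x^-11 + x^-9 + x^-6 + x^-4
bracket: A^-14 + A^-6 + A^6 + A^14, w = -10
3 components, writhe -10, over 12 crossings
lk(C1,C2) = -1
linking number lk(C1,C3) = -2
lk(C2,C3): -2
det 0, colorings 9 of 3^12 — tricolorable
observation: the span of V is 7, within the link bound 12 + 3 - 1


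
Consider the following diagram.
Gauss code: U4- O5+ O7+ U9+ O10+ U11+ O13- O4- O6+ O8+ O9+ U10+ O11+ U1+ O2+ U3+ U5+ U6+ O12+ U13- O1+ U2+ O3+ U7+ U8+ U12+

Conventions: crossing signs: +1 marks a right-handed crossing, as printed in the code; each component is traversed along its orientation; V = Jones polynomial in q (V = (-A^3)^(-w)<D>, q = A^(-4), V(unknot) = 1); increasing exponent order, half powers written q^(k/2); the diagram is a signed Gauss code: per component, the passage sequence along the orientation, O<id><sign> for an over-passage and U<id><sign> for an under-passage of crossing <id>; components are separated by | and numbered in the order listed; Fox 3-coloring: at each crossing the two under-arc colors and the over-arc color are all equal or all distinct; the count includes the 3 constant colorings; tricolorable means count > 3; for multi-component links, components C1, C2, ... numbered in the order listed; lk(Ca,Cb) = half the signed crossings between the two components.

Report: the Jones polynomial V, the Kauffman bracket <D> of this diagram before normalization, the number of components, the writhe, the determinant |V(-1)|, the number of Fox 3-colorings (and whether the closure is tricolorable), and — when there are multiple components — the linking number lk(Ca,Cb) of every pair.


V = q^3 + 2q^5 - 2q^6 + 2q^7 - 3q^8 + 2q^9 - 2q^10 + q^11
<D> = -A^-17 + 2A^-13 - 2A^-9 + 3A^-5 - 2A^-1 + 2A^3 - 2A^7 - A^15 (w = +9)
1 component over 13 crossings, w = +9
9 Fox colorings among 3^13, |V(-1)| = 15: tricolorable
why: the span of V is 8, forcing >= 8 crossings in any diagram


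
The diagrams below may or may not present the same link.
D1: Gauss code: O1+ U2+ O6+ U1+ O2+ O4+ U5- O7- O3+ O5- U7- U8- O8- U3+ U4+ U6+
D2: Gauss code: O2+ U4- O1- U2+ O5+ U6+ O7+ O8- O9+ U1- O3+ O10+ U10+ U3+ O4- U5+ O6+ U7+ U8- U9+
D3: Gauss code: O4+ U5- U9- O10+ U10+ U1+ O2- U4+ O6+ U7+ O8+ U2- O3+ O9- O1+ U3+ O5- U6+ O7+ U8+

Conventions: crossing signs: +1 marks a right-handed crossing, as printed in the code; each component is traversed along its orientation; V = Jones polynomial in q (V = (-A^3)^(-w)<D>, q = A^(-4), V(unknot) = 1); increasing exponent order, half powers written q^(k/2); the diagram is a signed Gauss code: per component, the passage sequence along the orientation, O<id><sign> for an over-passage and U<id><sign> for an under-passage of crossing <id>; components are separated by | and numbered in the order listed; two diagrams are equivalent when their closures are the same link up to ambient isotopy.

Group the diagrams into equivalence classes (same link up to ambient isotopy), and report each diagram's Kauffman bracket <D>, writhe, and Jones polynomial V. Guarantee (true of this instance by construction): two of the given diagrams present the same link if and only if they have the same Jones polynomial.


equivalence classes: {D1} | {D2, D3}
D1 (bracket -A^-10 + A^-6 + A^2; 8 crossings at w = +2): V = q + q^3 - q^4
V(D2) = q^-1 - 1 + 2q - 2q^2 + 2q^3 - 2q^4 + q^5  (w +4, c 10, <D> = A^-8 - 2A^-4 + 2 - 2A^4 + 2A^8 - A^12 + A^16)
V(D3) = q^-1 - 1 + 2q - 2q^2 + 2q^3 - 2q^4 + q^5  [10 crossings, <D> = A^-8 - 2A^-4 + 2 - 2A^4 + 2A^8 - A^12 + A^16, w = +4]
key observation: comparing 3 Jones polynomials yields 2 groups


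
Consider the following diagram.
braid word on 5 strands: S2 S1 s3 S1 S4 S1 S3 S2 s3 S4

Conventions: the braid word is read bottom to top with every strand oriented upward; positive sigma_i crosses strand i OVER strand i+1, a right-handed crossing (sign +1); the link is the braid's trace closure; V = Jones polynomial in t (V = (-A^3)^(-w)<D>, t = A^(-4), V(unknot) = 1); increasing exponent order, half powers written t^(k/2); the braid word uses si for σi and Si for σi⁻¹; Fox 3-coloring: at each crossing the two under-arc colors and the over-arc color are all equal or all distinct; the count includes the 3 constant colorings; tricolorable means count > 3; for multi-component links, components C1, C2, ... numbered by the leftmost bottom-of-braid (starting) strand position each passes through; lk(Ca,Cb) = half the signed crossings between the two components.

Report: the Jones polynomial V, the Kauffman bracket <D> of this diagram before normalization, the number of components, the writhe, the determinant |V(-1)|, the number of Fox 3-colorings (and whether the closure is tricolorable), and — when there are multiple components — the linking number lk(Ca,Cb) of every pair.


Jones polynomial: V(t) = t^-8 - 2t^-7 + t^-6 - 2t^-5 + 2t^-4 + t^-2
<D> = A^-10 + 2A^-2 - 2A^2 + A^6 - 2A^10 + A^14; writhe -6
components 1, writhe -6 (10 crossings)
3-colorings: 27 of 3^10, det 9 — tricolorable
note: V spans 6 powers of t: at least 6 crossings in any diagram


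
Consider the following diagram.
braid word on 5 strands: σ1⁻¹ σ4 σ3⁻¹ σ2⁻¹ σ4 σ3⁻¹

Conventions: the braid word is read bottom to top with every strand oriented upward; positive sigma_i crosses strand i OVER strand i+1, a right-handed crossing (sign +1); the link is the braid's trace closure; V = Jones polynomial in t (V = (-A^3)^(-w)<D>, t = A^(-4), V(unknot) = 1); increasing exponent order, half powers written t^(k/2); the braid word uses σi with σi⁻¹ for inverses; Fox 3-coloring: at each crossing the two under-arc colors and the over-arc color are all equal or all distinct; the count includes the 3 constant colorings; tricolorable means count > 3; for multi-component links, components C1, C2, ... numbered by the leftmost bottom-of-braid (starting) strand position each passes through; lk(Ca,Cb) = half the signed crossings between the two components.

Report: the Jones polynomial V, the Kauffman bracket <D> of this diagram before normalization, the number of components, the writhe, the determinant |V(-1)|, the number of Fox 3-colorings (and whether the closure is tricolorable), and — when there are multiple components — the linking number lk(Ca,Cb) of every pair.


Jones polynomial: V(t) = t^-2 - t^-1 + 1 - t + t^2
<D> = A^-14 - A^-10 + A^-6 - A^-2 + A^2; writhe -2
components 1, writhe -2 (6 crossings)
3-colorings: 3 of 3^6, det 5 — not tricolorable
note: w = -2 shifts under R1 moves; the (-A^3)^(2) factor cancels that in V


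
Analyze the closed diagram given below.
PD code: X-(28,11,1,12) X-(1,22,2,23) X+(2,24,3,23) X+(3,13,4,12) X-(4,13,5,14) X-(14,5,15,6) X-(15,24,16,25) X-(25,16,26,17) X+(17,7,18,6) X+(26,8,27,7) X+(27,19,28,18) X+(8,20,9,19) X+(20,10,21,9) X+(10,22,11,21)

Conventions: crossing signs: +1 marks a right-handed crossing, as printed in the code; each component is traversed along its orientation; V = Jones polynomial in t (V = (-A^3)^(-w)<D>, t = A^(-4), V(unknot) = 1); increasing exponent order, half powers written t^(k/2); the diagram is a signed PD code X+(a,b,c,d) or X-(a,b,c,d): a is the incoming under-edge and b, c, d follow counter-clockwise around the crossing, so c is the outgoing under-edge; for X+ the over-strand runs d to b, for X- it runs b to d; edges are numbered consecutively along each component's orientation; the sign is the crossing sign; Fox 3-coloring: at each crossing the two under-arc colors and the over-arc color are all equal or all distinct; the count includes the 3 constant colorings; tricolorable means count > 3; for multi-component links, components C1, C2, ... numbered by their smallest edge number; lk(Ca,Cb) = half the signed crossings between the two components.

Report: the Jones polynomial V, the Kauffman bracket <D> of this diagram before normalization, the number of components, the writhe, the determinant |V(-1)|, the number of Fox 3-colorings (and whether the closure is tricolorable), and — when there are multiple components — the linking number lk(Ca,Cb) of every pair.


V(t) = t^-1 - 1 + 2t - 2t^2 + 2t^3 - 2t^4 + t^5
bracket: A^-14 - 2A^-10 + 2A^-6 - 2A^-2 + 2A^2 - A^6 + A^10, w = +2
1 component, writhe +2, over 14 crossings
det 11, colorings 3 of 3^14 — not tricolorable
observation: w = +2 shifts under R1 moves; the (-A^3)^(-2) factor cancels that in V
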